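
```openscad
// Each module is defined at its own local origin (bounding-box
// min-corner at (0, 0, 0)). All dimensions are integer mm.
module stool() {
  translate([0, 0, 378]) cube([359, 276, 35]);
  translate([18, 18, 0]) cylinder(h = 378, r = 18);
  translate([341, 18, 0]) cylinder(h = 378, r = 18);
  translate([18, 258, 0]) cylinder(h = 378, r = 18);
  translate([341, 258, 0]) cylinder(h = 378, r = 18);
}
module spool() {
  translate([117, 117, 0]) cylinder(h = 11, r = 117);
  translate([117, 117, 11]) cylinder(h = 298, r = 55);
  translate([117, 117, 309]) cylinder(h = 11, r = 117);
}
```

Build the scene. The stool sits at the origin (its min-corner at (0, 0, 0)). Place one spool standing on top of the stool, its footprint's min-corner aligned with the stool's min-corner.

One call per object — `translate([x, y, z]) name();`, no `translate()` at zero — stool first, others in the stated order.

stool();
translate([0, 0, 413]) spool();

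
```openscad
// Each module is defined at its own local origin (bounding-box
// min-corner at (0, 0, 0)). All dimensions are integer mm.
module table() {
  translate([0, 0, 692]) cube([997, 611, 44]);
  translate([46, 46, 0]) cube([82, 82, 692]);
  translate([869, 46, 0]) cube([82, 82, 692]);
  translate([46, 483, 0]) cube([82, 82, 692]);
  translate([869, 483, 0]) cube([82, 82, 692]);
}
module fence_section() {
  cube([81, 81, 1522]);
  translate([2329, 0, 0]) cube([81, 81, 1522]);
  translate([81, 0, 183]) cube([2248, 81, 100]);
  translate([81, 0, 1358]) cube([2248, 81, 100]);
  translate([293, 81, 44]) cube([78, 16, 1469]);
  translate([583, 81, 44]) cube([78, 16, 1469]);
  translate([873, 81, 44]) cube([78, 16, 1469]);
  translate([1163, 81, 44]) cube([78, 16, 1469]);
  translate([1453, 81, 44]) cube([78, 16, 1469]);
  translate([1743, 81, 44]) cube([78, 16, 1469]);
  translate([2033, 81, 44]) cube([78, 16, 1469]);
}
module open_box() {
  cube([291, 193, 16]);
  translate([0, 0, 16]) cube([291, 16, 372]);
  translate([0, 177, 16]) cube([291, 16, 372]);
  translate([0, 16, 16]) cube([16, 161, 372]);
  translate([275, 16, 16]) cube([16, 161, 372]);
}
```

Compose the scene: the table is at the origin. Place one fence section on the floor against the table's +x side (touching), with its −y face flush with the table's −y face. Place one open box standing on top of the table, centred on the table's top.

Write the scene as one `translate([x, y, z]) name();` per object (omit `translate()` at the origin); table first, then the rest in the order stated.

table();
translate([997, 0, 0]) fence_section();
translate([353, 209, 736]) open_box();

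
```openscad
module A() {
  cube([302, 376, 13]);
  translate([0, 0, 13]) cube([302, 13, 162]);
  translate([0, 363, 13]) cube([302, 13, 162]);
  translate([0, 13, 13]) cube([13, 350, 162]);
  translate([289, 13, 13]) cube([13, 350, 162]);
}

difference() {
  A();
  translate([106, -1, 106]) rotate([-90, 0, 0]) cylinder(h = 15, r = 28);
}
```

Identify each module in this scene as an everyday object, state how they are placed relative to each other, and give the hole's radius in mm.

A is an open box. The open box has a circular hole through its front wall. The hole's radius is 28 mm.

The subtracted cylinder has r = 28 mm.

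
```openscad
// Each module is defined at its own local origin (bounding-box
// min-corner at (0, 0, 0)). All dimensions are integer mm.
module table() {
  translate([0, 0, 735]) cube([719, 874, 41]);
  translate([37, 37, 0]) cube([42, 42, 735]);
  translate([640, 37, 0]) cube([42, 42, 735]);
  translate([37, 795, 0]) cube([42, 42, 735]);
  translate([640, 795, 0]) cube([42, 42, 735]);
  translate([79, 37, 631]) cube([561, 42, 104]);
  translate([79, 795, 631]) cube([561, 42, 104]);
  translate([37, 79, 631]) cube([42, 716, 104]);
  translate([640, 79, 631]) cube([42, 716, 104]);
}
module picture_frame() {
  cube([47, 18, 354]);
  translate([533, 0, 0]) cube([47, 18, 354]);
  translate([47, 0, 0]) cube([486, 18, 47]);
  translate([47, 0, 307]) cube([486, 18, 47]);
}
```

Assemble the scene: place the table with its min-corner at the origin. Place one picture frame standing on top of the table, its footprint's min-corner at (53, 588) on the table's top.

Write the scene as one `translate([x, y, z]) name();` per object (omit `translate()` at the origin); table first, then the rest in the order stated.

table();
translate([53, 588, 776]) picture_frame();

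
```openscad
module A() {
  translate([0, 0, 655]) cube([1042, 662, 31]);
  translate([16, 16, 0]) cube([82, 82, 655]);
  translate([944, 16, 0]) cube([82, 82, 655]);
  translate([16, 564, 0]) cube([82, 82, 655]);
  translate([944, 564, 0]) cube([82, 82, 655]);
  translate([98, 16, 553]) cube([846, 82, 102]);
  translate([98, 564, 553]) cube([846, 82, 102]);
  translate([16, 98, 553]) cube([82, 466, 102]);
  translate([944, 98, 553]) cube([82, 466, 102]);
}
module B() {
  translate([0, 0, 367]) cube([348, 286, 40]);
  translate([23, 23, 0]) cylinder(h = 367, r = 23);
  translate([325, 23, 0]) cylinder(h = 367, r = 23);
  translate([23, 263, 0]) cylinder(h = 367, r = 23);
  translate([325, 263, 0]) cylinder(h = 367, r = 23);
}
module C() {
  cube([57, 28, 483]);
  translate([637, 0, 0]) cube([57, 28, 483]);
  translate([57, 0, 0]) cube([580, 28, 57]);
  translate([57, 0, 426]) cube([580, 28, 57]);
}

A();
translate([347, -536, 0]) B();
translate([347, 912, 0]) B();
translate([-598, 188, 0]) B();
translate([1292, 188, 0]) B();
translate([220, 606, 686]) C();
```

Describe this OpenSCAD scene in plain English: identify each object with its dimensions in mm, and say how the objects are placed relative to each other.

A is a table: top 1042 mm (x) × 662 mm (y), 31 mm thick, upper face at z = 686 mm, on four 82×82 mm square legs, each inset 16 mm from the nearest pair of top edges, running from z = 0 to the bottom of the top. Four apron rails, 82 mm thick and 102 mm tall, run between adjacent legs with their top edges flush with the underside of the top and their outer faces flush with the legs' outer faces.

B is a simple wooden stool: a rectangular seat 348 mm (x) by 286 mm (y), 40 mm thick, top face at z = 407 mm, on four round legs, each 46 mm in diameter. The legs rest on z = 0, each leg's axis is inset half a diameter from the nearest pair of seat edges (so the leg's bounding box is flush with the corner).

C is a picture frame with a 580×369 mm rectangular opening (x by z) and a uniform 57 mm border on every side. Frame depth is 28 mm along y. It is built from two vertical stiles running the full outside height and two horizontal rails spanning the gap between the stiles.

Four stools sit around the table at the −y, +y, −x, +x sides. The picture frame is on top of the table.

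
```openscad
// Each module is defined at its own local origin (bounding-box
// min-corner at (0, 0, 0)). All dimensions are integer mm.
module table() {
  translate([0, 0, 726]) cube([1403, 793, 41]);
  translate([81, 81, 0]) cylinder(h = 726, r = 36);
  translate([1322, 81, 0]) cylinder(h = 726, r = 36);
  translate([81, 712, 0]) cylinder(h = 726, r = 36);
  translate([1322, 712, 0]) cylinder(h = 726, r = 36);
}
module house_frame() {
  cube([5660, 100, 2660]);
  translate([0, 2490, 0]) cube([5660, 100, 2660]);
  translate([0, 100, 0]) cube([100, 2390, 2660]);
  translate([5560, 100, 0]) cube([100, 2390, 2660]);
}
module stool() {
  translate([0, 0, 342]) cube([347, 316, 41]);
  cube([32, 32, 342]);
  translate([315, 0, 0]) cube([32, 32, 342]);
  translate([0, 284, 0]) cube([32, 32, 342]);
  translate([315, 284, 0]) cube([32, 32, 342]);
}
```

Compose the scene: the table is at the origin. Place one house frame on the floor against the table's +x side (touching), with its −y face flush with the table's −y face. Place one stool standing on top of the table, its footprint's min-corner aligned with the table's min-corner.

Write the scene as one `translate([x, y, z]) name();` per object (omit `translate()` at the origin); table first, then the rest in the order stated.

table();
translate([1403, 0, 0]) house_frame();
translate([0, 0, 767]) stool();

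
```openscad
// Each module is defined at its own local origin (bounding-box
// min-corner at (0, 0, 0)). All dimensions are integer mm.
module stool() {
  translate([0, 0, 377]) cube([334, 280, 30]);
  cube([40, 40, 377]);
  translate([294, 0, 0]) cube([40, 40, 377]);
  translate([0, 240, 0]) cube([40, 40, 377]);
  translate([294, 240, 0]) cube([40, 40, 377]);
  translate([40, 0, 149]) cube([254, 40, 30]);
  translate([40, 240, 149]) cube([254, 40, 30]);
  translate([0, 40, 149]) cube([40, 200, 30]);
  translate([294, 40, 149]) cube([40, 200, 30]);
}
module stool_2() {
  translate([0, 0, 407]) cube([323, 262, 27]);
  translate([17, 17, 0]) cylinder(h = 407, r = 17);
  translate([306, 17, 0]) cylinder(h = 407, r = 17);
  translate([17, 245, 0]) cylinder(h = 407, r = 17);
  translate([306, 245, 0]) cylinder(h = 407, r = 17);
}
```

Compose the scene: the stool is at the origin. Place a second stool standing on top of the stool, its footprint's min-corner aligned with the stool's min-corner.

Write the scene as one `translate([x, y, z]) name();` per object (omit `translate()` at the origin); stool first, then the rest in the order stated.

stool();
translate([0, 0, 407]) stool_2();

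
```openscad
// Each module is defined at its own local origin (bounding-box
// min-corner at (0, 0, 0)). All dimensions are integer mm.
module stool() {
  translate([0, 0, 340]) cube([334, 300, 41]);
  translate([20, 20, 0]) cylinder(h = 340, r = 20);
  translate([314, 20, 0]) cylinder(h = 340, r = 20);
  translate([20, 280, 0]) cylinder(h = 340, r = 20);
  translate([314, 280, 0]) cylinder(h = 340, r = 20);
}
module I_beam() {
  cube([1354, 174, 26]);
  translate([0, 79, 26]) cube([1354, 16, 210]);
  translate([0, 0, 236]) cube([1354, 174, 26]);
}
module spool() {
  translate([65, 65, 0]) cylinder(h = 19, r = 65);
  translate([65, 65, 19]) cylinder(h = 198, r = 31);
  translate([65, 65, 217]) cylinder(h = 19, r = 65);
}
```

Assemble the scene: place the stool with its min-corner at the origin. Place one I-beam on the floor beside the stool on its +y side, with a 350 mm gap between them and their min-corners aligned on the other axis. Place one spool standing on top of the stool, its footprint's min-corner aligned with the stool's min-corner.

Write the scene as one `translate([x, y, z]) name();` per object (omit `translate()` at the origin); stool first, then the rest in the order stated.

stool();
translate([0, 650, 0]) I_beam();
translate([0, 0, 381]) spool();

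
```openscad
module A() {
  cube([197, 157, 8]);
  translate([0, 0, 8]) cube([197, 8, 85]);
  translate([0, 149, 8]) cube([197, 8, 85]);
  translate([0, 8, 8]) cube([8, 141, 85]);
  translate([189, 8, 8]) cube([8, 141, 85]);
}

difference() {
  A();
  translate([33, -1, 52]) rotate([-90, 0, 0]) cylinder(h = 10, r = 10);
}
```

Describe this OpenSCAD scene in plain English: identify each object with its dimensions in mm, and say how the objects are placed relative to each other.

A is an open storage box with external size 197×157×93 mm and wall thickness 8 mm (the base is also 8 mm thick). The base covers the whole footprint; the four walls stand on the base, with the y-facing walls full-width and the x-facing walls fitting between their inner faces.

The open box has a circular hole of radius 10 mm through its front wall, centred at (x = 33, z = 52).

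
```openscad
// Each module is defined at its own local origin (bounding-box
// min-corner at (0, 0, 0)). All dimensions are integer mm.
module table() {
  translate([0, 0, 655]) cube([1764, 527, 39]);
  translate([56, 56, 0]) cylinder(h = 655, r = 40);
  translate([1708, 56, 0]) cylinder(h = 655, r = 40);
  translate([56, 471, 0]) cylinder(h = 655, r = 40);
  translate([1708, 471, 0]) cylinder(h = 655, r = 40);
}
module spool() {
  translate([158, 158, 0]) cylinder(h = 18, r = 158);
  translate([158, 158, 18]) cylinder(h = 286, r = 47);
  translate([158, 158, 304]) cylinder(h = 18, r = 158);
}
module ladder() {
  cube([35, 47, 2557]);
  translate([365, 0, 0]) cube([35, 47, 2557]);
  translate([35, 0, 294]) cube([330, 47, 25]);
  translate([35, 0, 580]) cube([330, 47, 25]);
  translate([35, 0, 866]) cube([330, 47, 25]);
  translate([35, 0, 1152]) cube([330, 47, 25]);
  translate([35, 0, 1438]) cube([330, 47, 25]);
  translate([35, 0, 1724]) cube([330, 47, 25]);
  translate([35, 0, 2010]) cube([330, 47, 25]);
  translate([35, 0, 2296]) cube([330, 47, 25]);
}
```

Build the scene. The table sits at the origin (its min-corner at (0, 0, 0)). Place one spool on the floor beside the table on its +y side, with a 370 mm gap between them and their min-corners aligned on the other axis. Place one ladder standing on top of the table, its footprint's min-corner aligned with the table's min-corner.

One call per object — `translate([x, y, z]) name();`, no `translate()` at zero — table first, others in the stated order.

table();
translate([0, 897, 0]) spool();
translate([0, 0, 694]) ladder();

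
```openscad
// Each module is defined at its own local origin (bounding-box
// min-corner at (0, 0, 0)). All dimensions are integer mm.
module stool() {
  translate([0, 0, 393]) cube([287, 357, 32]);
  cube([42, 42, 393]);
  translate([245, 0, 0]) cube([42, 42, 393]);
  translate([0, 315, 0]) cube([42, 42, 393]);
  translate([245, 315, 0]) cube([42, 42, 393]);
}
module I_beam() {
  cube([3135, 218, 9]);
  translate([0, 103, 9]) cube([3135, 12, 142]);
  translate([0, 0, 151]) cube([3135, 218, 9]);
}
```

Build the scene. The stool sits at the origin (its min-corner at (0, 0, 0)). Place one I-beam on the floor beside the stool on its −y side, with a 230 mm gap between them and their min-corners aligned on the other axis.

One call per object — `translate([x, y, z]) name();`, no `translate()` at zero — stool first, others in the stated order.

stool();
translate([0, -448, 0]) I_beam();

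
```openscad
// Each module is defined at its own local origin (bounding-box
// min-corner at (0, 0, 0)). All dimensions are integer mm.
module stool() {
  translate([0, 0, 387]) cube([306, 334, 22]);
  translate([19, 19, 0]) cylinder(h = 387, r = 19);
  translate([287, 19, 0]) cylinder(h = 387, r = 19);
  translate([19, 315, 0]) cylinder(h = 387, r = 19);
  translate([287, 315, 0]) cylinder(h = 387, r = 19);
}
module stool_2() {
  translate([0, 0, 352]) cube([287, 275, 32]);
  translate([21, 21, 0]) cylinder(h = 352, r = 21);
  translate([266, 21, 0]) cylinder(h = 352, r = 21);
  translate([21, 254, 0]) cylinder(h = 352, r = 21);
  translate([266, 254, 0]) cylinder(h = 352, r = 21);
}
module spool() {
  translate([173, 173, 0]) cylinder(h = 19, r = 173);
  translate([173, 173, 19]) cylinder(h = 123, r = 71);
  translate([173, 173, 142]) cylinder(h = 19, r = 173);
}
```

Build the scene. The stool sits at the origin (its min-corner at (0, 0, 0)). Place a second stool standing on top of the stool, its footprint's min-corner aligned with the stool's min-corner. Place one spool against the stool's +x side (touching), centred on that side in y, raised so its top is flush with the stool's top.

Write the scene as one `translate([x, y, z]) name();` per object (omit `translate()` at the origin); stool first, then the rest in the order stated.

stool();
translate([0, 0, 409]) stool_2();
translate([306, -6, 248]) spool();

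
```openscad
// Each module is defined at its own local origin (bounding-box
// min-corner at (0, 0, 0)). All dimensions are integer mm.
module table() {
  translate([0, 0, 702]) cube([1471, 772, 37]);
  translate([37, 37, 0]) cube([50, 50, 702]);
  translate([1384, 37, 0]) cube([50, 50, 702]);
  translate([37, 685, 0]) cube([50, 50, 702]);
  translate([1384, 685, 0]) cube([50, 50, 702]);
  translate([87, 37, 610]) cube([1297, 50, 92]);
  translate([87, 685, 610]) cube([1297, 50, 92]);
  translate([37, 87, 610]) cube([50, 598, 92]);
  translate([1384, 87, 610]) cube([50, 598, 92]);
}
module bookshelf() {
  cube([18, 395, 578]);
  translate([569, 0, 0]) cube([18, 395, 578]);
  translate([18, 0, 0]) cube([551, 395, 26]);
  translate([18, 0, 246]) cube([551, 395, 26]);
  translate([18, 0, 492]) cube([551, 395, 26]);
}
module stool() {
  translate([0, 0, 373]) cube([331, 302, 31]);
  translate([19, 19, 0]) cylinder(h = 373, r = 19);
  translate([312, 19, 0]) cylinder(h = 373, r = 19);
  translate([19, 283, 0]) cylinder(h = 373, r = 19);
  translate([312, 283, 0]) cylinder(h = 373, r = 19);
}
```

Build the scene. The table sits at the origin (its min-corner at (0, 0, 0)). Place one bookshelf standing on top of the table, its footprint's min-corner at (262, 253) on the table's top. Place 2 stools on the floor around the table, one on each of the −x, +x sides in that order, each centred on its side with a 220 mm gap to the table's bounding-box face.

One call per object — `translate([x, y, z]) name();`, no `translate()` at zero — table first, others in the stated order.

table();
translate([262, 253, 739]) bookshelf();
translate([-551, 235, 0]) stool();
translate([1691, 235, 0]) stool();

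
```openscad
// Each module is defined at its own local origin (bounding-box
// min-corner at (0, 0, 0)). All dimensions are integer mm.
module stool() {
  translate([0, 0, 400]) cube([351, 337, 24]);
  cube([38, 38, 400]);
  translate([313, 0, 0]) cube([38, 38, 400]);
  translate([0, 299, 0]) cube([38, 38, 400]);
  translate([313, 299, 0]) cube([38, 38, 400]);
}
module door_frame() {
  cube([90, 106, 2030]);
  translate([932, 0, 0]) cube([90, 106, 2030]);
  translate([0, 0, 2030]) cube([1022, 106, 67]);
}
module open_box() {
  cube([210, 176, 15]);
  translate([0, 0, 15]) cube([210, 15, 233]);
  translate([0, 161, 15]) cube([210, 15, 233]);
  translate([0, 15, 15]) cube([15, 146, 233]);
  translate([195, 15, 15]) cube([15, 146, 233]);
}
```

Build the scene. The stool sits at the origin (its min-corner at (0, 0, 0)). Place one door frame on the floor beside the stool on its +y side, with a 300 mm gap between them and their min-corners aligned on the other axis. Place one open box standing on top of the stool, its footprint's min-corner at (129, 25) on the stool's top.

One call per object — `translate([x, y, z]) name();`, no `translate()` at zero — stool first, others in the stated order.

stool();
translate([0, 637, 0]) door_frame();
translate([129, 25, 424]) open_box();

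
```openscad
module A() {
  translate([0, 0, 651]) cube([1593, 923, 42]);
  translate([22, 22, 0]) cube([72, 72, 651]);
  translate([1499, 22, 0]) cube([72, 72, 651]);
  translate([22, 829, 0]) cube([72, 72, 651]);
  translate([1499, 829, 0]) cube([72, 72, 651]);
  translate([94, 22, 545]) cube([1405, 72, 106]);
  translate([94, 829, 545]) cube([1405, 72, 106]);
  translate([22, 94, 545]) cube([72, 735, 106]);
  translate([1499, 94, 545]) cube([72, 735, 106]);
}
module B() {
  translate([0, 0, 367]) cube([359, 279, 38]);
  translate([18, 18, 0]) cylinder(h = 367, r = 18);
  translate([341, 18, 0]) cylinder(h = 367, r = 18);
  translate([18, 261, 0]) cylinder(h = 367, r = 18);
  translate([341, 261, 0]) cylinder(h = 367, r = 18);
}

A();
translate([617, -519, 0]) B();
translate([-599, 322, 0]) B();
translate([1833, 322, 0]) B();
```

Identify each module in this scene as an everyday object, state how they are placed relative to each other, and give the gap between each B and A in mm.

A is a table. B is a stool. Three stools sit around the table at the −y, −x, +x sides. The gap between each stool and the table is 240 mm.

Each stool's nearest face is 240 mm from the table's bounding box.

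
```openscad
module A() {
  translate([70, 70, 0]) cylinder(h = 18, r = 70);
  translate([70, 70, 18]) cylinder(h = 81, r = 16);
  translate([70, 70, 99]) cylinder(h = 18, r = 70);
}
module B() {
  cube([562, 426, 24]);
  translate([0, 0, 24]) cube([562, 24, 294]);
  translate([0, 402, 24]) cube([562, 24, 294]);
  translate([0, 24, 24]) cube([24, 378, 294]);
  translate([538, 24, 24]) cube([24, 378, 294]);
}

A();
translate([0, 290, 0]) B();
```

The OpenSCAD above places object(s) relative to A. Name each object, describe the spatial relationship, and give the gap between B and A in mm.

The open box's nearest face is 150 mm from the spool's +y face.

A is a spool. B is an open box. The open box is on the floor beside the spool on its +y side. The gap between the open box and the spool is 150 mm.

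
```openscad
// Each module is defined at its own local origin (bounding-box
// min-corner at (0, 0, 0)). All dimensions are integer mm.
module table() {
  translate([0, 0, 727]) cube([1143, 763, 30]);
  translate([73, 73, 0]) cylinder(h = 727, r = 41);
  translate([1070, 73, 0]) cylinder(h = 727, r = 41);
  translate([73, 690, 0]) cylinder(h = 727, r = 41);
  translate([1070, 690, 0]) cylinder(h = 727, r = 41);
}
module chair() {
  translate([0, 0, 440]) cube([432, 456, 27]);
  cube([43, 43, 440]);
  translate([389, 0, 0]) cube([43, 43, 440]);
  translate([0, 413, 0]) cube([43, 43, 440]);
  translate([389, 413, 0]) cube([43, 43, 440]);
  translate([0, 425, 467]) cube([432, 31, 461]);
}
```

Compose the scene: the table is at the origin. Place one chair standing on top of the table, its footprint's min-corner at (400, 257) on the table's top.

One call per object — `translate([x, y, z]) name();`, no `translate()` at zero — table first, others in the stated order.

table();
translate([400, 257, 757]) chair();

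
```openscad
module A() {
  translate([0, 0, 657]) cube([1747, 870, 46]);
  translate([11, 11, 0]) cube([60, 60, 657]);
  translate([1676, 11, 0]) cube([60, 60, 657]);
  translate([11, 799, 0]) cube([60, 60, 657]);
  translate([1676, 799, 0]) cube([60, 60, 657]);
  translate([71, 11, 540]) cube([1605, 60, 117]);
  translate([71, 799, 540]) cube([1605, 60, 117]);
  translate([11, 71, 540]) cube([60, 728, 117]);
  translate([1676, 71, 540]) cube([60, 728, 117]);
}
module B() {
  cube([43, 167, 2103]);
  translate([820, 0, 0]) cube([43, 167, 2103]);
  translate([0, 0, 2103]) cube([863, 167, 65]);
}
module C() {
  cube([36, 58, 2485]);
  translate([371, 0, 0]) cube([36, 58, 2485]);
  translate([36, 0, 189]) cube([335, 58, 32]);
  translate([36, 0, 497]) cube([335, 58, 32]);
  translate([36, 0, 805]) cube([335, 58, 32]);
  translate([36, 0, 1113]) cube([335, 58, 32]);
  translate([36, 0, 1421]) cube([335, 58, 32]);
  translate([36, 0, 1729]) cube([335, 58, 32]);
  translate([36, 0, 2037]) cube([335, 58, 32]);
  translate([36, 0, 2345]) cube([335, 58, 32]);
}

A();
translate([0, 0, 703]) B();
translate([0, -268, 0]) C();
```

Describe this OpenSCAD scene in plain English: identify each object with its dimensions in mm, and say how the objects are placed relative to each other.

A is a table: top 1747 mm (x) × 870 mm (y), 46 mm thick, upper face at z = 703 mm, on four 60×60 mm square legs, each inset 11 mm from the nearest pair of top edges, running from z = 0 to the bottom of the top. Four apron rails, 60 mm thick and 117 mm tall, run between adjacent legs with their top edges flush with the underside of the top and their outer faces flush with the legs' outer faces.

B is a door frame. The clear opening is 777 mm wide and 2103 mm high. Two 43 mm wide jambs, 167 mm deep, stand either side of the opening from the floor to the top of the opening. A 65 mm thick head sits across the top of both jambs, spanning the full outside width of the frame.

C is a straight ladder. Two 36×58 mm vertical rails, 2485 mm tall, stand 407 mm apart (outside-to-outside) with their front faces coplanar on the −y side. 8 rungs, each 58 mm deep and 32 mm tall, span between the inner faces of the rails, front faces flush with the rails. The lowest rung's underside is at z = 189 mm and rungs are spaced 308 mm apart (underside to underside).

The door frame is on top of the table. The ladder is on the floor beside the table on its −y side.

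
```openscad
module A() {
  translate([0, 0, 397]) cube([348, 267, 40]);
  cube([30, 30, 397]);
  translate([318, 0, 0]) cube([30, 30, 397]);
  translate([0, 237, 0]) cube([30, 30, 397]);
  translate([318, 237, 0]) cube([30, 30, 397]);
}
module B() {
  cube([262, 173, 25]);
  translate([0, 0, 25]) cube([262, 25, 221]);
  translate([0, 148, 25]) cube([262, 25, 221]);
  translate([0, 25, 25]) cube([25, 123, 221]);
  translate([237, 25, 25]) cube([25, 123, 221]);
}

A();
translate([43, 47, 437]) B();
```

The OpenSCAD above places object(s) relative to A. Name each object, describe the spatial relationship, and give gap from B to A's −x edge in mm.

A is a stool. B is an open box. The open box is on top of the stool, centred. The gap from the open box to the stool's −x edge is 43 mm.

The open box's min-x is at 43; the stool's min-x is 0; gap = 43 mm.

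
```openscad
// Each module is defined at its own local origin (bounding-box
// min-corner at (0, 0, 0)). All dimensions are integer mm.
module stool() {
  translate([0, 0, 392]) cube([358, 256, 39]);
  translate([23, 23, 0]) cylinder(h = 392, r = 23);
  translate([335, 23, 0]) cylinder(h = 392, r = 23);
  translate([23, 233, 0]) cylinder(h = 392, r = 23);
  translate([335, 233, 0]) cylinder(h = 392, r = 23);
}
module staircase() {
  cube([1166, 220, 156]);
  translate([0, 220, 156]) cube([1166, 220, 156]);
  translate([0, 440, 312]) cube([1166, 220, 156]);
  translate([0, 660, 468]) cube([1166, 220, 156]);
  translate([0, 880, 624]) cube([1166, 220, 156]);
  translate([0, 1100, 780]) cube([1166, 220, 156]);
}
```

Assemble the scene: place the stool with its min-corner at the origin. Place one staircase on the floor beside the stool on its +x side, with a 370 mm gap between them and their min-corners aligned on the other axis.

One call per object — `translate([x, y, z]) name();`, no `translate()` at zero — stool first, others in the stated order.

stool();
translate([728, 0, 0]) staircase();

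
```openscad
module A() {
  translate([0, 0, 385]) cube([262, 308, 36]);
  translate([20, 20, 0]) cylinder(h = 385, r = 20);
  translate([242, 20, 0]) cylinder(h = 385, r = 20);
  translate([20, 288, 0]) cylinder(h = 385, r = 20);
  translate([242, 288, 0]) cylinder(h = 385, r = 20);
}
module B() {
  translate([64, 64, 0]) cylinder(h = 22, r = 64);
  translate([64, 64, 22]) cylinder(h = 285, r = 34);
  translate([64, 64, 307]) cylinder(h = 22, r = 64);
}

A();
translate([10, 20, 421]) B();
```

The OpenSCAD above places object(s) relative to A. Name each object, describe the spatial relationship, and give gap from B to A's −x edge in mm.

A is a stool. B is a spool. The spool is on top of the stool. The gap from the spool to the stool's −x edge is 10 mm.

The spool's min-x is at 10; the stool's min-x is 0; gap = 10 mm.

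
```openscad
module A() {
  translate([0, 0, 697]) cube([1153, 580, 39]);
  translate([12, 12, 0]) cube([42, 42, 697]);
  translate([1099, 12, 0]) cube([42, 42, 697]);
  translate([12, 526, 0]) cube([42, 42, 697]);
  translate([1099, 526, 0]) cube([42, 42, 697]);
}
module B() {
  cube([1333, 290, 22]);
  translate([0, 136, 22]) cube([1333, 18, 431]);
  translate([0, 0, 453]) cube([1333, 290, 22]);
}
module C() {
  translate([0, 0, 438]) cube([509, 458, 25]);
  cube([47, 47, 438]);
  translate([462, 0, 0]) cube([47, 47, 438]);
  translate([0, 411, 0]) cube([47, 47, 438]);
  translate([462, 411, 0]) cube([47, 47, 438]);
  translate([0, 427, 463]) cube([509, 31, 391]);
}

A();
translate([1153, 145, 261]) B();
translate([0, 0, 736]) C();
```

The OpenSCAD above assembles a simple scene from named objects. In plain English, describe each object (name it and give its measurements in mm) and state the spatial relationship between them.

A is a table: top 1153 mm (x) × 580 mm (y), 39 mm thick, upper face at z = 736 mm, on four 42×42 mm square legs, each inset 12 mm from the nearest pair of top edges, running from z = 0 to the bottom of the top.

B is an I-beam lying along x, 1333 mm long. Overall section height 475 mm. Two flanges 290 mm wide (y) and 22 mm thick, one on the floor and one at the top; a web 18 mm thick runs between them, centred on the flange width.

C is a chair. The seat is a 509×458×25 mm slab with its top at z = 463 mm, on four 47×47 mm corner legs (flush with the seat edges, standing on z = 0). A flat backrest 31 mm thick, 391 mm tall, spans the full seat width and rises from the seat top along its +y edge, rear face flush with the rear of the seat.

The I-beam is beside the table with their tops flush at z = 736. The chair is on top of the table.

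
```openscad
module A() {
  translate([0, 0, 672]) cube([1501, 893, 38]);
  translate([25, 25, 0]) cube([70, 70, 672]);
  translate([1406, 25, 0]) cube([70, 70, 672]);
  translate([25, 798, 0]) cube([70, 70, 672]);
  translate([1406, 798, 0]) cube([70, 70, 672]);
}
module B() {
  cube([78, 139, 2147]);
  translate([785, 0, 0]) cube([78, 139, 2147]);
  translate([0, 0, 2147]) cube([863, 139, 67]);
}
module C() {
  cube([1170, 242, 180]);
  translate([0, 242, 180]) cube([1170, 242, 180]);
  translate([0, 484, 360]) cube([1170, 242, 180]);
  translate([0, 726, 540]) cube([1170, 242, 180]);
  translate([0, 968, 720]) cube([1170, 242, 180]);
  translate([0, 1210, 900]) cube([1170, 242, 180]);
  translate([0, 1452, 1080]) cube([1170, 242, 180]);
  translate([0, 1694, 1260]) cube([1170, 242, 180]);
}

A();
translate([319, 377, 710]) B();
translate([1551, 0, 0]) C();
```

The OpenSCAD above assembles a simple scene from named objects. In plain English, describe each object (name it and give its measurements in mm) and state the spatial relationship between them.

A is a table: top 1501 mm (x) × 893 mm (y), 38 mm thick, upper face at z = 710 mm, on four 70×70 mm square legs, each inset 25 mm from the nearest pair of top edges, running from z = 0 to the bottom of the top.

B is a door frame. The clear opening is 707 mm wide and 2147 mm high. Two 78 mm wide jambs, 139 mm deep, stand either side of the opening from the floor to the top of the opening. A 67 mm thick head sits across the top of both jambs, spanning the full outside width of the frame.

C is a run of 8 identical solid stair steps. Each tread is 1170×242 mm and each step block is 180 mm high. Step 1 rests on the floor; step k is offset from step 1 by (k−1)×242 mm in y and (k−1)×180 mm in z.

The door frame is on top of the table, centred. The staircase is on the floor beside the table on its +x side.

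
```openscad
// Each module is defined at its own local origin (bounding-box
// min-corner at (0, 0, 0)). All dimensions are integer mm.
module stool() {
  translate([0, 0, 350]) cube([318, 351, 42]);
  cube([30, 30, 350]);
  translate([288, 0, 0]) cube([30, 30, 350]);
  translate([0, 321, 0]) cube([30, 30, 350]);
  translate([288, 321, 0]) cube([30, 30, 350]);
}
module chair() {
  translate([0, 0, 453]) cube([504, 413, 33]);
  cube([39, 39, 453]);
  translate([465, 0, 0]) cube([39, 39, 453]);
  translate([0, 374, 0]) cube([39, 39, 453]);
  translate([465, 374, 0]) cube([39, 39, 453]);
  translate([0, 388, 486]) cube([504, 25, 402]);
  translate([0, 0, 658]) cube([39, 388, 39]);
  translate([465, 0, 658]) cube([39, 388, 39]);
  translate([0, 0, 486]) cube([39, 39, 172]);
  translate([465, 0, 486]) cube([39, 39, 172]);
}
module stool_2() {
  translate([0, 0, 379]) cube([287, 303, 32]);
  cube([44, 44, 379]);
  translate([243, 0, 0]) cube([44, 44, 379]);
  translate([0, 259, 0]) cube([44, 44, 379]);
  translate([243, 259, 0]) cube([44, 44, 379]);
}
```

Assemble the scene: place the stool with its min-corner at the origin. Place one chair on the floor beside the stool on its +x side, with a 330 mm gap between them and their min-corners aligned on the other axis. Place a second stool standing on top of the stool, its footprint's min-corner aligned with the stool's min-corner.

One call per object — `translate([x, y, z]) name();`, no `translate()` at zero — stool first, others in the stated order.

stool();
translate([648, 0, 0]) chair();
translate([0, 0, 392]) stool_2();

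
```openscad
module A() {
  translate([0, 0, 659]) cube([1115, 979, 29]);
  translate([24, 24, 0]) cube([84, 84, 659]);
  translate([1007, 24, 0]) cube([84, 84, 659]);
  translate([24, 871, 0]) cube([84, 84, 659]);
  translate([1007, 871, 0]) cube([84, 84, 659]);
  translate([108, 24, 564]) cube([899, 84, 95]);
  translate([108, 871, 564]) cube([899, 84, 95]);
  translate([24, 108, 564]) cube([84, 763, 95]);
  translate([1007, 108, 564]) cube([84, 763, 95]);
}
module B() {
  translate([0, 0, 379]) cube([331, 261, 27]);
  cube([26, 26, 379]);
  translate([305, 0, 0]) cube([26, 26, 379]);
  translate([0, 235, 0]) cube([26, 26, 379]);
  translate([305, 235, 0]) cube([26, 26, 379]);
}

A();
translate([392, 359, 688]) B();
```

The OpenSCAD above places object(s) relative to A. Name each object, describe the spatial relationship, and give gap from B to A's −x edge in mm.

The stool's min-x is at 392; the table's min-x is 0; gap = 392 mm.

A is a table. B is a stool. The stool is on top of the table, centred. The gap from the stool to the table's −x edge is 392 mm.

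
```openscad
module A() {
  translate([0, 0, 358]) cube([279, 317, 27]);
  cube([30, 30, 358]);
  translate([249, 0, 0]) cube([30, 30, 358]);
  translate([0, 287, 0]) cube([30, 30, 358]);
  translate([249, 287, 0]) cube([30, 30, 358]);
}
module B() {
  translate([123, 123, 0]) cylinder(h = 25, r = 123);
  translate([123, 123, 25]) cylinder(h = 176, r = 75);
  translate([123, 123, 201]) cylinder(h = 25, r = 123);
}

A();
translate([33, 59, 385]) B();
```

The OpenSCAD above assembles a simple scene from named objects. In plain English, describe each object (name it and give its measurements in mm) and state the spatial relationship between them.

A is a four-legged stool. The seat is a 279×317×27 mm slab whose top surface is at z = 385 mm; four square legs, each 30×30 mm in cross-section, run from the floor (z = 0) to the underside of the seat, each flush with a corner of the seat.

B is a spool: two coaxial disc flanges of radius 123 mm and thickness 25 mm, joined by a core cylinder of radius 75 mm and height 176 mm. The lower flange rests on z = 0 and the three cylinders share a vertical axis.

The spool is on top of the stool.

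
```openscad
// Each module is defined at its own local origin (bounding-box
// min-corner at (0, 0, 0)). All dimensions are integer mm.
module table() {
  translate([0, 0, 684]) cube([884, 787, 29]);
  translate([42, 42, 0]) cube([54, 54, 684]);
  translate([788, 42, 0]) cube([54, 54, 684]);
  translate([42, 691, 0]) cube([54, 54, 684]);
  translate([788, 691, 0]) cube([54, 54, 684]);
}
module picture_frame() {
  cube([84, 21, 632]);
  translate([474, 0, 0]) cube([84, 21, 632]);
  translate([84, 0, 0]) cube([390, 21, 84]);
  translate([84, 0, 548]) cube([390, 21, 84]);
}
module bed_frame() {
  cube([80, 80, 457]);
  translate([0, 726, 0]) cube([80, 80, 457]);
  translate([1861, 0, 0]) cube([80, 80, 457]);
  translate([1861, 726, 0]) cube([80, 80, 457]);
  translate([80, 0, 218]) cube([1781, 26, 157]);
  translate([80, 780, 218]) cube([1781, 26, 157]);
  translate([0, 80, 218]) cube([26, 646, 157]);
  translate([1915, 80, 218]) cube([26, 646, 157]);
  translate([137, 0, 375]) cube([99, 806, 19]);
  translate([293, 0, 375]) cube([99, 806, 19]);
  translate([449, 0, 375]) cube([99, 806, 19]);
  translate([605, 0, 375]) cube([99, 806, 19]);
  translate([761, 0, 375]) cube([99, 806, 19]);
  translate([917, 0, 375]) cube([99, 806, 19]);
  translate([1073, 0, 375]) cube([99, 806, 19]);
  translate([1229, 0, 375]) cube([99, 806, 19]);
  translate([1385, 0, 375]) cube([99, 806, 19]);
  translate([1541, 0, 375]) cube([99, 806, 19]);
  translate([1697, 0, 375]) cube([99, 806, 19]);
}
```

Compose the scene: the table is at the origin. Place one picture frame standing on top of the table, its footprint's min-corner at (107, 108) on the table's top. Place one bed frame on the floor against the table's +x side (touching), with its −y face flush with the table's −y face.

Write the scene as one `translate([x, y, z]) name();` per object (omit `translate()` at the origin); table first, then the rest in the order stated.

table();
translate([107, 108, 713]) picture_frame();
translate([884, 0, 0]) bed_frame();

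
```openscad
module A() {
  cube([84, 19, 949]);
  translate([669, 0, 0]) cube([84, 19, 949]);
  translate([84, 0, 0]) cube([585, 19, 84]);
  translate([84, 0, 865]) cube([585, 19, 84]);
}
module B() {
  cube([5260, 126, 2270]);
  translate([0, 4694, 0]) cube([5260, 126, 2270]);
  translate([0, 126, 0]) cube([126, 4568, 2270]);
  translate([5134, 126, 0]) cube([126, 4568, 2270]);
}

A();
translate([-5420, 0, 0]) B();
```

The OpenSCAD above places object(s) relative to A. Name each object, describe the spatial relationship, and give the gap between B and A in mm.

A is a picture frame. B is a house frame. The house frame is on the floor beside the picture frame on its −x side. The gap between the house frame and the picture frame is 160 mm.

The house frame's nearest face is 160 mm from the picture frame's −x face.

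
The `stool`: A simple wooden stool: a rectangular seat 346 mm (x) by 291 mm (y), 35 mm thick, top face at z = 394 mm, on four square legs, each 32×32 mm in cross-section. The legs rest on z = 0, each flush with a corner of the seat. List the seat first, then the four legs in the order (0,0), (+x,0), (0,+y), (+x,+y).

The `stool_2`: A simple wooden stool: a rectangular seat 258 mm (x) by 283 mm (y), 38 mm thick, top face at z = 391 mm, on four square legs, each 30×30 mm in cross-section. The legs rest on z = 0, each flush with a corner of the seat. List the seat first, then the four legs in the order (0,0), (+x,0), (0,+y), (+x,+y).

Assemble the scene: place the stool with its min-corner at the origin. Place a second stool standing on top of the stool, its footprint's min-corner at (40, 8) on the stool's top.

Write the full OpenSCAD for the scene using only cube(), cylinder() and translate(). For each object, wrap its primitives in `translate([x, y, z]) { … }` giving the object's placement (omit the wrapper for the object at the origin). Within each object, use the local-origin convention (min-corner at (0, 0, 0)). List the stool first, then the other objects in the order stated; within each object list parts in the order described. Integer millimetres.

translate([0, 0, 359]) cube([346, 291, 35]);
cube([32, 32, 359]);
translate([314, 0, 0]) cube([32, 32, 359]);
translate([0, 259, 0]) cube([32, 32, 359]);
translate([314, 259, 0]) cube([32, 32, 359]);
translate([40, 8, 394]) {
  translate([0, 0, 353]) cube([258, 283, 38]);
  cube([30, 30, 353]);
  translate([228, 0, 0]) cube([30, 30, 353]);
  translate([0, 253, 0]) cube([30, 30, 353]);
  translate([228, 253, 0]) cube([30, 30, 353]);
}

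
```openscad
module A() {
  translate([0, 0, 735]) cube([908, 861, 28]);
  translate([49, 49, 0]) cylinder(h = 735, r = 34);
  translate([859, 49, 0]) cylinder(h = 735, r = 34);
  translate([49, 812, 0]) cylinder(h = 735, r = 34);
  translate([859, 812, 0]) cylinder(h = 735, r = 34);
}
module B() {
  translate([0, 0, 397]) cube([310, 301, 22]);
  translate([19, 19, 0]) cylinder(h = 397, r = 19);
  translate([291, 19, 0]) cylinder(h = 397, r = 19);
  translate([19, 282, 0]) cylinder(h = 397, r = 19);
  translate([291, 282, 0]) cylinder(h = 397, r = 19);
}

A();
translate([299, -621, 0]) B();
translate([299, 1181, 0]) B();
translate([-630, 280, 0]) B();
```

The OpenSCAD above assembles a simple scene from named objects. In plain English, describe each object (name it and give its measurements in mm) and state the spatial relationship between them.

A is a table with a 908×861 mm rectangular top, 28 mm thick, top surface at z = 763 mm, supported by four round legs of 68 mm diameter, each leg's bounding box inset 15 mm from the nearest pair of top edges, running from the floor.

B is a four-legged stool. The seat is a 310×301×22 mm slab whose top surface is at z = 419 mm; four round legs, each 38 mm in diameter, run from the floor (z = 0) to the underside of the seat, each leg's axis is inset half a diameter from the nearest pair of seat edges (so the leg's bounding box is flush with the corner).

Three stools sit around the table at the −y, +y, −x sides.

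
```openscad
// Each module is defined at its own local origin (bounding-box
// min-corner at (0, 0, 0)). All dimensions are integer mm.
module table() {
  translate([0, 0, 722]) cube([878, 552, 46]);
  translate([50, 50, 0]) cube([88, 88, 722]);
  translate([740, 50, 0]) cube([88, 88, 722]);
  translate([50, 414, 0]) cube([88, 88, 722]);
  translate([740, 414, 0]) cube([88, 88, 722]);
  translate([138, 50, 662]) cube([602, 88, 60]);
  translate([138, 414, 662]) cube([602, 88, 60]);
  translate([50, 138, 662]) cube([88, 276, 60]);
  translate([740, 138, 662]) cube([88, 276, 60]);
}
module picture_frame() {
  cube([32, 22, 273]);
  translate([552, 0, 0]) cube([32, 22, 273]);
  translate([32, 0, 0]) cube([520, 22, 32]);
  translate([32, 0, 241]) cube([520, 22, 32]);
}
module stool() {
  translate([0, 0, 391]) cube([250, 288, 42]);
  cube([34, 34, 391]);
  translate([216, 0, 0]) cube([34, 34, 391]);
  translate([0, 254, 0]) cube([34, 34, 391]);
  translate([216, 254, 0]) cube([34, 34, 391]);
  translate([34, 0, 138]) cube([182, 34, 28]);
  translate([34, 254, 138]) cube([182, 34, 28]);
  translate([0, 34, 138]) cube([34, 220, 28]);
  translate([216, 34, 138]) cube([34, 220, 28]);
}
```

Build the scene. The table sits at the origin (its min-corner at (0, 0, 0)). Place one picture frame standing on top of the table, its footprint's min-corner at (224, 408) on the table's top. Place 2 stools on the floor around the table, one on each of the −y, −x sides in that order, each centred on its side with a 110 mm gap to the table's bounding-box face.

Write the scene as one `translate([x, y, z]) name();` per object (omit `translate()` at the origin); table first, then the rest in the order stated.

table();
translate([224, 408, 768]) picture_frame();
translate([314, -398, 0]) stool();
translate([-360, 132, 0]) stool();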